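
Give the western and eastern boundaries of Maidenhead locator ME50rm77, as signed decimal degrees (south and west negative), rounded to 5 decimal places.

Field M=12, E=4: +12·20° lon, +4·10° lat → SW at lon 60°, lat -50°.
Square 5, 0: +5·2° lon, +0·1° lat → SW at lon 70°, lat -50°.
Subsquare r=17, m=12: +17·0.0833333° lon, +12·0.0416667° lat → SW at lon 71.4167°, lat -49.5°.
Extended square 7, 7: +7·0.00833333° lon, +7·0.00416667° lat → SW at lon 71.475°, lat -49.4708°.
Cell spans 0.00833333° lon × 0.00416667° lat.
west 71.47500, east 71.48333.

71.47500, 71.48333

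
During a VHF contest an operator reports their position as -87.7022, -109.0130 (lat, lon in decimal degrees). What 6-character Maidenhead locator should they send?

DA52lh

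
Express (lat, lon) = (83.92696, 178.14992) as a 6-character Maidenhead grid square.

Shift to the Maidenhead origin (180°W, 90°S): lon 358.1499, lat 173.9270.
Field: 358.1499/20 → 17 → R, 173.9270/10 → 17 → R; chars RR.
Square: 18.1499/2 → 9, 3.9270/1 → 3; chars 93.
Subsquare: 0.1499/0.0833333 → 1 → b, 0.9270/0.0416667 → 22 → w; chars bw.

RR93bw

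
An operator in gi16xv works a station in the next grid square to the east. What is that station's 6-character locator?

GI26av

Longitude subsquare x = 23; +1 → 24, wraps to 0 = a, carry into square.
Longitude square 1; +1 → 2.
The latitude characters are unchanged.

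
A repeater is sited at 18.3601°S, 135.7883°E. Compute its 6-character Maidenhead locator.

PH71vp

Shift to the Maidenhead origin (180°W, 90°S): lon 315.7883, lat 71.6399.
Field: 315.7883/20 → 15 → P, 71.6399/10 → 7 → H; chars PH.
Square: 15.7883/2 → 7, 1.6399/1 → 1; chars 71.
Subsquare: 1.7883/0.0833333 → 21 → v, 0.6399/0.0416667 → 15 → p; chars vp.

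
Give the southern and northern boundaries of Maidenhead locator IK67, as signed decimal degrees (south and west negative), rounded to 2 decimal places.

Field I=8, K=10: +8·20° lon, +10·10° lat → SW at lon -20°, lat 10°.
Square 6, 7: +6·2° lon, +7·1° lat → SW at lon -8°, lat 17°.
Cell spans 2° lon × 1° lat.
south 17.00, north 18.00.

17.00, 18.00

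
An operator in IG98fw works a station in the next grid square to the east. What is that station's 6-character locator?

IG98gw

Longitude subsquare f = 5; +1 → 6 = g.
The latitude characters are unchanged.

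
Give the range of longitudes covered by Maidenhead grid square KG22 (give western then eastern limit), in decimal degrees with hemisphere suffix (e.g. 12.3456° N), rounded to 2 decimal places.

24.00° E, 26.00° E

Field K=10, G=6: +10·20° lon, +6·10° lat → SW at lon 20°, lat -30°.
Square 2, 2: +2·2° lon, +2·1° lat → SW at lon 24°, lat -28°.
Cell spans 2° lon × 1° lat.
west 24.00° E, east 26.00° E.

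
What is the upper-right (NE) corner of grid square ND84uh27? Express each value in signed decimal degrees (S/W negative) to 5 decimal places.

Field N=13, D=3: +13·20° lon, +3·10° lat → SW at lon 80°, lat -60°.
Square 8, 4: +8·2° lon, +4·1° lat → SW at lon 96°, lat -56°.
Subsquare u=20, h=7: +20·0.0833333° lon, +7·0.0416667° lat → SW at lon 97.6667°, lat -55.7083°.
Extended square 2, 7: +2·0.00833333° lon, +7·0.00416667° lat → SW at lon 97.6833°, lat -55.6792°.
Cell spans 0.00833333° lon × 0.00416667° lat. NE corner is SW corner plus one full cell.
latitude -55.67500, longitude 97.69167.

-55.67500, 97.69167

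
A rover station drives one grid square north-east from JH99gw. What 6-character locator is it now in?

JH99hx

Longitude subsquare g = 6; +1 → 7 = h.
Latitude subsquare w = 22; +1 → 23 = x.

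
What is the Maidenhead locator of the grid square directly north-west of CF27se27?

Longitude extended square 2; −1 → 1.
Latitude extended square 7; +1 → 8.

CF27se18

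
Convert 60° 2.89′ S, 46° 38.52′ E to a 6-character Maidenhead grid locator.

LC39hw

Shift to the Maidenhead origin (180°W, 90°S): lon 226.6420, lat 29.9518.
Field (20°×10°, letters A–R): 226.6420/20 → 11 → L, 29.9518/10 → 2 → C; chars LC.
Square (2°×1°, digits 0–9): 6.6420/2 → 3, 9.9518/1 → 9; chars 39.
Subsquare (5′×2.5′, letters a–x): 0.6420/0.0833333 → 7 → h, 0.9518/0.0416667 → 22 → w; chars hw.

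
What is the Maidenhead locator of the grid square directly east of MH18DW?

MH18ew

Longitude subsquare d = 3; +1 → 4 = e.
The latitude characters are unchanged.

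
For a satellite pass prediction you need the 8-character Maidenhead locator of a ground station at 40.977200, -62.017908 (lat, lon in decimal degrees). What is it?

FN80xx74

Shift to the Maidenhead origin (180°W, 90°S): lon 117.98209, lat 130.97720.
Field (20°×10°, letters A–R): lon ⌊117.98209/20⌋ = 5 → F; lat ⌊130.97720/10⌋ = 13 → N.
Square (2°×1°, digits 0–9): lon ⌊17.98209/2⌋ = 8; lat ⌊0.97720/1⌋ = 0.
Subsquare (5′×2.5′, letters a–x): lon ⌊1.98209/0.0833333⌋ = 23 → x; lat ⌊0.97720/0.0416667⌋ = 23 → x.
Extended square (30″×15″, digits 0–9): lon ⌊0.06543/0.00833333⌋ = 7; lat ⌊0.01887/0.00416667⌋ = 4.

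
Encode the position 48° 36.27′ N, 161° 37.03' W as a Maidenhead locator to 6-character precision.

Shift to the Maidenhead origin (180°W, 90°S): lon 18.3828, lat 138.6045.
Field (20°×10°, letters A–R): 18.3828/20 → 0 → A, 138.6045/10 → 13 → N; chars AN.
Square (2°×1°, digits 0–9): 18.3828/2 → 9, 8.6045/1 → 8; chars 98.
Subsquare (5′×2.5′, letters a–x): 0.3828/0.0833333 → 4 → e, 0.6045/0.0416667 → 14 → o; chars eo.

AN98eo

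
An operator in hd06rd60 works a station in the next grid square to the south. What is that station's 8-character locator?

Latitude extended square 0; −1 → -1, wraps to 9, carry into subsquare.
Latitude subsquare d = 3; −1 → 2 = c.
The longitude characters are unchanged.

HD06rc69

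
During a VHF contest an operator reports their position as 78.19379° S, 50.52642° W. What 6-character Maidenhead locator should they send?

GB41rt

Shift to the Maidenhead origin (180°W, 90°S): lon 129.4736, lat 11.8062.
Field (20°×10°, letters A–R): 129.4736/20 → 6 → G, 11.8062/10 → 1 → B; chars GB.
Square (2°×1°, digits 0–9): 9.4736/2 → 4, 1.8062/1 → 1; chars 41.
Subsquare (5′×2.5′, letters a–x): 1.4736/0.0833333 → 17 → r, 0.8062/0.0416667 → 19 → t; chars rt.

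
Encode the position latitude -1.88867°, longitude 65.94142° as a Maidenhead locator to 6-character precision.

MI28xc

Offset from 180°W / 90°S: lon 245.9414°, lat 88.1113°.
Field (20°×10°, letters A–R): lon ⌊245.9414/20⌋ = 12 → M; lat ⌊88.1113/10⌋ = 8 → I.
Square (2°×1°, digits 0–9): lon ⌊5.9414/2⌋ = 2; lat ⌊8.1113/1⌋ = 8.
Subsquare (5′×2.5′, letters a–x): lon ⌊1.9414/0.0833333⌋ = 23 → x; lat ⌊0.1113/0.0416667⌋ = 2 → c.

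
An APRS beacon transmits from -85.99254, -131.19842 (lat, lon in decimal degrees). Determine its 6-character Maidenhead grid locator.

CA44ja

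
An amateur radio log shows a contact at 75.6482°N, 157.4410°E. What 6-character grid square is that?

QQ85rp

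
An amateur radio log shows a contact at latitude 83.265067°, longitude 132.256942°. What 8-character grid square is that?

Shift to the Maidenhead origin (180°W, 90°S): lon 312.25694, lat 173.26507.
Field: 312.25694/20 → 15 → P, 173.26507/10 → 17 → R; chars PR.
Square: 12.25694/2 → 6, 3.26507/1 → 3; chars 63.
Subsquare: 0.25694/0.0833333 → 3 → d, 0.26507/0.0416667 → 6 → g; chars dg.
Extended square: 0.00694/0.00833333 → 0, 0.01507/0.00416667 → 3; chars 03.

PR63dg03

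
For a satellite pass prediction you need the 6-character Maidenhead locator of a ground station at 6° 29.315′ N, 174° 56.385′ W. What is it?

Add 180° to longitude and 90° to latitude: 5.0602, 96.4886.
Field: lon ⌊5.0602/20⌋ = 0 → A; lat ⌊96.4886/10⌋ = 9 → J.
Square: lon ⌊5.0602/2⌋ = 2; lat ⌊6.4886/1⌋ = 6.
Subsquare: lon ⌊1.0602/0.0833333⌋ = 12 → m; lat ⌊0.4886/0.0416667⌋ = 11 → l.

AJ26ml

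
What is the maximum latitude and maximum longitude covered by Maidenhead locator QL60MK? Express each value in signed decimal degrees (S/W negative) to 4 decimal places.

20.4583, 153.0833

Field Q=16, L=11: +16·20° lon, +11·10° lat → SW at lon 140°, lat 20°.
Square 6, 0: +6·2° lon, +0·1° lat → SW at lon 152°, lat 20°.
Subsquare m=12, k=10: +12·0.0833333° lon, +10·0.0416667° lat → SW at lon 153°, lat 20.4167°.
Cell spans 0.0833333° lon × 0.0416667° lat. NE corner is SW corner plus one full cell.
latitude 20.4583, longitude 153.0833.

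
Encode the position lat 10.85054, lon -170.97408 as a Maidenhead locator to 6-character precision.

Add 180° to longitude and 90° to latitude: 9.0259, 100.8505.
Field (20°×10°, letters A–R): 9.0259/20 → 0 → A, 100.8505/10 → 10 → K; chars AK.
Square (2°×1°, digits 0–9): 9.0259/2 → 4, 0.8505/1 → 0; chars 40.
Subsquare (5′×2.5′, letters a–x): 1.0259/0.0833333 → 12 → m, 0.8505/0.0416667 → 20 → u; chars mu.

AK40mu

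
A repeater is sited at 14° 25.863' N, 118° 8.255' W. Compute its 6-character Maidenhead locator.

DK04wk

Add 180° to longitude and 90° to latitude: 61.8624, 104.4310.
Field: 61.8624/20 → 3 → D, 104.4310/10 → 10 → K; chars DK.
Square: 1.8624/2 → 0, 4.4310/1 → 4; chars 04.
Subsquare: 1.8624/0.0833333 → 22 → w, 0.4310/0.0416667 → 10 → k; chars wk.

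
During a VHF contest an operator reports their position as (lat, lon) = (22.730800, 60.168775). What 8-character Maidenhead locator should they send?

ML02cr05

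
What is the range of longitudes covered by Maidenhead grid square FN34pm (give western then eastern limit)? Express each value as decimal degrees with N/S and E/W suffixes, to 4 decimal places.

Field F=5, N=13: +5·20° lon, +13·10° lat → SW at lon -80°, lat 40°.
Square 3, 4: +3·2° lon, +4·1° lat → SW at lon -74°, lat 44°.
Subsquare p=15, m=12: +15·0.0833333° lon, +12·0.0416667° lat → SW at lon -72.75°, lat 44.5°.
Cell spans 0.0833333° lon × 0.0416667° lat.
west 72.7500° W, east 72.6667° W.

72.7500° W, 72.6667° W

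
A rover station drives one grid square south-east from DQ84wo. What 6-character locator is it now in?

DQ84xn

Longitude subsquare w = 22; +1 → 23 = x.
Latitude subsquare o = 14; −1 → 13 = n.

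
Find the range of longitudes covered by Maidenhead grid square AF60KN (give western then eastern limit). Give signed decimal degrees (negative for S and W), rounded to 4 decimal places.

-167.1667, -167.0833

Field A=0, F=5: +0·20° lon, +5·10° lat → SW at lon -180°, lat -40°.
Square 6, 0: +6·2° lon, +0·1° lat → SW at lon -168°, lat -40°.
Subsquare k=10, n=13: +10·0.0833333° lon, +13·0.0416667° lat → SW at lon -167.167°, lat -39.4583°.
Cell spans 0.0833333° lon × 0.0416667° lat.
west -167.1667, east -167.0833.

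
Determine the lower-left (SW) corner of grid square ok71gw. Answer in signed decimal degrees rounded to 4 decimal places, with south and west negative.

11.9167, 114.5000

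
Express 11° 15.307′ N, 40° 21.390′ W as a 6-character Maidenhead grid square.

GK91tg

Shift to the Maidenhead origin (180°W, 90°S): lon 139.6435, lat 101.2551.
Field (20°×10°, letters A–R): 139.6435/20 → 6 → G, 101.2551/10 → 10 → K; chars GK.
Square (2°×1°, digits 0–9): 19.6435/2 → 9, 1.2551/1 → 1; chars 91.
Subsquare (5′×2.5′, letters a–x): 1.6435/0.0833333 → 19 → t, 0.2551/0.0416667 → 6 → g; chars tg.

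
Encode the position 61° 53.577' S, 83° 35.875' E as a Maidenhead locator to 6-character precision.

Add 180° to longitude and 90° to latitude: 263.5979, 28.1071.
Field (20°×10°, letters A–R): lon ⌊263.5979/20⌋ = 13 → N; lat ⌊28.1071/10⌋ = 2 → C.
Square (2°×1°, digits 0–9): lon ⌊3.5979/2⌋ = 1; lat ⌊8.1071/1⌋ = 8.
Subsquare (5′×2.5′, letters a–x): lon ⌊1.5979/0.0833333⌋ = 19 → t; lat ⌊0.1071/0.0416667⌋ = 2 → c.

NC18tc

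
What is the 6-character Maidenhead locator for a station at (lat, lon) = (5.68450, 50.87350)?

LJ55kq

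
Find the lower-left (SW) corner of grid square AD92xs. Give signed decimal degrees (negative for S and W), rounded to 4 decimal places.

Field A=0, D=3: +0·20° lon, +3·10° lat → SW at lon -180°, lat -60°.
Square 9, 2: +9·2° lon, +2·1° lat → SW at lon -162°, lat -58°.
Subsquare x=23, s=18: +23·0.0833333° lon, +18·0.0416667° lat → SW at lon -160.083°, lat -57.25°.
latitude -57.2500, longitude -160.0833.

-57.2500, -160.0833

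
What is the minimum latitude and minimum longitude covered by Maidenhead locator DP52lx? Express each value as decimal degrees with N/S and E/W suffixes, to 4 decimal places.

62.9583° N, 109.0833° W

Field D=3, P=15: +3·20° lon, +15·10° lat → SW at lon -120°, lat 60°.
Square 5, 2: +5·2° lon, +2·1° lat → SW at lon -110°, lat 62°.
Subsquare l=11, x=23: +11·0.0833333° lon, +23·0.0416667° lat → SW at lon -109.083°, lat 62.9583°.
latitude 62.9583° N, longitude 109.0833° W.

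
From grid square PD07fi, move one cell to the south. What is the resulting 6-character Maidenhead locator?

PD07fh

Latitude subsquare i = 8; −1 → 7 = h.
The longitude characters are unchanged.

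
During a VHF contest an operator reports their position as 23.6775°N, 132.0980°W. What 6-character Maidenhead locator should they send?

CL33wq

Shift to the Maidenhead origin (180°W, 90°S): lon 47.9020, lat 113.6775.
Field (20°×10°, letters A–R): 47.9020/20 → 2 → C, 113.6775/10 → 11 → L; chars CL.
Square (2°×1°, digits 0–9): 7.9020/2 → 3, 3.6775/1 → 3; chars 33.
Subsquare (5′×2.5′, letters a–x): 1.9020/0.0833333 → 22 → w, 0.6775/0.0416667 → 16 → q; chars wq.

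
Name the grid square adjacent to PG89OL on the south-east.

PG89pk

Longitude subsquare o = 14; +1 → 15 = p.
Latitude subsquare l = 11; −1 → 10 = k.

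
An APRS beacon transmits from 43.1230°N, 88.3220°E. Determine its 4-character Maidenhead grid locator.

NN43

Offset from 180°W / 90°S: lon 268.32°, lat 133.12°.
Field (20°×10°, letters A–R): 268.32/20 → 13 → N, 133.12/10 → 13 → N; chars NN.
Square (2°×1°, digits 0–9): 8.32/2 → 4, 3.12/1 → 3; chars 43.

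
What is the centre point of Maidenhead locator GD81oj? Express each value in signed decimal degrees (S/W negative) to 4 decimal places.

Field G=6, D=3: +6·20° lon, +3·10° lat → SW at lon -60°, lat -60°.
Square 8, 1: +8·2° lon, +1·1° lat → SW at lon -44°, lat -59°.
Subsquare o=14, j=9: +14·0.0833333° lon, +9·0.0416667° lat → SW at lon -42.8333°, lat -58.625°.
Cell spans 0.0833333° lon × 0.0416667° lat. Centre is SW corner plus half of each.
latitude -58.6042, longitude -42.7917.

-58.6042, -42.7917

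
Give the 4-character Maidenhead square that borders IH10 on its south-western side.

IG09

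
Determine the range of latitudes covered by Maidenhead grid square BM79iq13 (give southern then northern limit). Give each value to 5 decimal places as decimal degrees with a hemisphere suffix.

39.67917° N, 39.68333° N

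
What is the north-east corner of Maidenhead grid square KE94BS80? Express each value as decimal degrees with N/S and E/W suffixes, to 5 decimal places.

Field K=10, E=4: +10·20° lon, +4·10° lat → SW at lon 20°, lat -50°.
Square 9, 4: +9·2° lon, +4·1° lat → SW at lon 38°, lat -46°.
Subsquare b=1, s=18: +1·0.0833333° lon, +18·0.0416667° lat → SW at lon 38.0833°, lat -45.25°.
Extended square 8, 0: +8·0.00833333° lon, +0·0.00416667° lat → SW at lon 38.15°, lat -45.25°.
Cell spans 0.00833333° lon × 0.00416667° lat. NE corner is SW corner plus one full cell.
latitude 45.24583° S, longitude 38.15833° E.

45.24583° S, 38.15833° E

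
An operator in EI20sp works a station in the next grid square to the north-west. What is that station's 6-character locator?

Longitude subsquare s = 18; −1 → 17 = r.
Latitude subsquare p = 15; +1 → 16 = q.

EI20rq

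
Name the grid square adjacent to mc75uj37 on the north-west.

MC75uj28

Longitude extended square 3; −1 → 2.
Latitude extended square 7; +1 → 8.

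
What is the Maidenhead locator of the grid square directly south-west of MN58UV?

Longitude subsquare u = 20; −1 → 19 = t.
Latitude subsquare v = 21; −1 → 20 = u.

MN58tu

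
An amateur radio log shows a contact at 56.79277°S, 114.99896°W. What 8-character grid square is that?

DD23me09

Shift to the Maidenhead origin (180°W, 90°S): lon 65.00104, lat 33.20723.
Field (20°×10°, letters A–R): lon ⌊65.00104/20⌋ = 3 → D; lat ⌊33.20723/10⌋ = 3 → D.
Square (2°×1°, digits 0–9): lon ⌊5.00104/2⌋ = 2; lat ⌊3.20723/1⌋ = 3.
Subsquare (5′×2.5′, letters a–x): lon ⌊1.00104/0.0833333⌋ = 12 → m; lat ⌊0.20723/0.0416667⌋ = 4 → e.
Extended square (30″×15″, digits 0–9): lon ⌊0.00104/0.00833333⌋ = 0; lat ⌊0.04056/0.00416667⌋ = 9.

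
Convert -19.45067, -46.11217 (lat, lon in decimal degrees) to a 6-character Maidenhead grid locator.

GH60wn

Add 180° to longitude and 90° to latitude: 133.8878, 70.5493.
Field: lon ⌊133.8878/20⌋ = 6 → G; lat ⌊70.5493/10⌋ = 7 → H.
Square: lon ⌊13.8878/2⌋ = 6; lat ⌊0.5493/1⌋ = 0.
Subsquare: lon ⌊1.8878/0.0833333⌋ = 22 → w; lat ⌊0.5493/0.0416667⌋ = 13 → n.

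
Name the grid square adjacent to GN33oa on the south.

Latitude subsquare a = 0; −1 → -1, wraps to 23 = x, carry into square.
Latitude square 3; −1 → 2.
The longitude characters are unchanged.

GN32ox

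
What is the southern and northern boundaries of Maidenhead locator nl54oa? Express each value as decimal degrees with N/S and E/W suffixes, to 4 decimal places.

Field N=13, L=11: +13·20° lon, +11·10° lat → SW at lon 80°, lat 20°.
Square 5, 4: +5·2° lon, +4·1° lat → SW at lon 90°, lat 24°.
Subsquare o=14, a=0: +14·0.0833333° lon, +0·0.0416667° lat → SW at lon 91.1667°, lat 24°.
Cell spans 0.0833333° lon × 0.0416667° lat.
south 24.0000° N, north 24.0417° N.

24.0000° N, 24.0417° N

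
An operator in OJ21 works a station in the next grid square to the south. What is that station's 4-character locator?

OJ20

Latitude square 1; −1 → 0.
The longitude characters are unchanged.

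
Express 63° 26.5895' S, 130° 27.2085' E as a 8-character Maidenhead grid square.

Offset from 180°W / 90°S: lon 310.45348°, lat 26.55684°.
Field: 310.45348/20 → 15 → P, 26.55684/10 → 2 → C; chars PC.
Square: 10.45348/2 → 5, 6.55684/1 → 6; chars 56.
Subsquare: 0.45348/0.0833333 → 5 → f, 0.55684/0.0416667 → 13 → n; chars fn.
Extended square: 0.03681/0.00833333 → 4, 0.01517/0.00416667 → 3; chars 43.

PC56fn43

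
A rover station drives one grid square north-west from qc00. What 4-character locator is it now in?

PC91

Longitude square 0; −1 → -1, wraps to 9, carry into field.
Longitude field Q = 16; −1 → 15 = P.
Latitude square 0; +1 → 1.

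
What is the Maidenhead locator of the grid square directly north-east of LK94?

Longitude square 9; +1 → 10, wraps to 0, carry into field.
Longitude field L = 11; +1 → 12 = M.
Latitude square 4; +1 → 5.

MK05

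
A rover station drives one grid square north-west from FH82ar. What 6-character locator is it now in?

FH72xs

Longitude subsquare a = 0; −1 → -1, wraps to 23 = x, carry into square.
Longitude square 8; −1 → 7.
Latitude subsquare r = 17; +1 → 18 = s.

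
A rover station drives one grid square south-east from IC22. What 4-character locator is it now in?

IC31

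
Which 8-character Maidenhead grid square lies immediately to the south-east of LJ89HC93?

LJ89ic02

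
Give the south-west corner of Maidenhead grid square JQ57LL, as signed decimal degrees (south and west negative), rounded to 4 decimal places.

77.4583, 10.9167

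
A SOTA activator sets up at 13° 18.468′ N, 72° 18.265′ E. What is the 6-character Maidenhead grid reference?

Shift to the Maidenhead origin (180°W, 90°S): lon 252.3044, lat 103.3078.
Field: lon ⌊252.3044/20⌋ = 12 → M; lat ⌊103.3078/10⌋ = 10 → K.
Square: lon ⌊12.3044/2⌋ = 6; lat ⌊3.3078/1⌋ = 3.
Subsquare: lon ⌊0.3044/0.0833333⌋ = 3 → d; lat ⌊0.3078/0.0416667⌋ = 7 → h.

MK63dh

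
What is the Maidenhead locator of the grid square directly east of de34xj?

DE44aj

Longitude subsquare x = 23; +1 → 24, wraps to 0 = a, carry into square.
Longitude square 3; +1 → 4.
The latitude characters are unchanged.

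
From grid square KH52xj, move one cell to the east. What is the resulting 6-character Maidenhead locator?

Longitude subsquare x = 23; +1 → 24, wraps to 0 = a, carry into square.
Longitude square 5; +1 → 6.
The latitude characters are unchanged.

KH62aj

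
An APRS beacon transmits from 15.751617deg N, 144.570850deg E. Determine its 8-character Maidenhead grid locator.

Add 180° to longitude and 90° to latitude: 324.57085, 105.75162.
Field (20°×10°, letters A–R): lon ⌊324.57085/20⌋ = 16 → Q; lat ⌊105.75162/10⌋ = 10 → K.
Square (2°×1°, digits 0–9): lon ⌊4.57085/2⌋ = 2; lat ⌊5.75162/1⌋ = 5.
Subsquare (5′×2.5′, letters a–x): lon ⌊0.57085/0.0833333⌋ = 6 → g; lat ⌊0.75162/0.0416667⌋ = 18 → s.
Extended square (30″×15″, digits 0–9): lon ⌊0.07085/0.00833333⌋ = 8; lat ⌊0.00162/0.00416667⌋ = 0.

QK25gs80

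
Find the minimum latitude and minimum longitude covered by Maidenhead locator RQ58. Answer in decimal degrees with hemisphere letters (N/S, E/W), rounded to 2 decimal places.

78.00° N, 170.00° E

Field R=17, Q=16: +17·20° lon, +16·10° lat → SW at lon 160°, lat 70°.
Square 5, 8: +5·2° lon, +8·1° lat → SW at lon 170°, lat 78°.
latitude 78.00° N, longitude 170.00° E.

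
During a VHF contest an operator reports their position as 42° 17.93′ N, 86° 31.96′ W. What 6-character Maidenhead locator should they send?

Shift to the Maidenhead origin (180°W, 90°S): lon 93.4673, lat 132.2988.
Field (20°×10°, letters A–R): lon ⌊93.4673/20⌋ = 4 → E; lat ⌊132.2988/10⌋ = 13 → N.
Square (2°×1°, digits 0–9): lon ⌊13.4673/2⌋ = 6; lat ⌊2.2988/1⌋ = 2.
Subsquare (5′×2.5′, letters a–x): lon ⌊1.4673/0.0833333⌋ = 17 → r; lat ⌊0.2988/0.0416667⌋ = 7 → h.

EN62rh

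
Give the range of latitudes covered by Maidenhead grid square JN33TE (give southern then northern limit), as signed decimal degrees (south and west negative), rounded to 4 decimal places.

43.1667, 43.2083

Field J=9, N=13: +9·20° lon, +13·10° lat → SW at lon 0°, lat 40°.
Square 3, 3: +3·2° lon, +3·1° lat → SW at lon 6°, lat 43°.
Subsquare t=19, e=4: +19·0.0833333° lon, +4·0.0416667° lat → SW at lon 7.58333°, lat 43.1667°.
Cell spans 0.0833333° lon × 0.0416667° lat.
south 43.1667, north 43.2083.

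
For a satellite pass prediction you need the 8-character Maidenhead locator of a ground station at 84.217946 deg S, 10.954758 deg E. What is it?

JA55ls47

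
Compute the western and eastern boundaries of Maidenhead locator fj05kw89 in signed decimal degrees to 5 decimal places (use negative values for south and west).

-79.10000, -79.09167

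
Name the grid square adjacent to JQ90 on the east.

KQ00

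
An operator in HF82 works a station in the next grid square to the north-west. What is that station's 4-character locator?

Longitude square 8; −1 → 7.
Latitude square 2; +1 → 3.

HF73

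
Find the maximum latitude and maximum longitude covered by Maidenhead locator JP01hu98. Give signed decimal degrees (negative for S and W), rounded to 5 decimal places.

61.87083, 0.66667

Field J=9, P=15: +9·20° lon, +15·10° lat → SW at lon 0°, lat 60°.
Square 0, 1: +0·2° lon, +1·1° lat → SW at lon 0°, lat 61°.
Subsquare h=7, u=20: +7·0.0833333° lon, +20·0.0416667° lat → SW at lon 0.583333°, lat 61.8333°.
Extended square 9, 8: +9·0.00833333° lon, +8·0.00416667° lat → SW at lon 0.658333°, lat 61.8667°.
Cell spans 0.00833333° lon × 0.00416667° lat. NE corner is SW corner plus one full cell.
latitude 61.87083, longitude 0.66667.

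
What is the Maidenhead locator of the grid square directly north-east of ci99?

DJ00

Longitude square 9; +1 → 10, wraps to 0, carry into field.
Longitude field C = 2; +1 → 3 = D.
Latitude square 9; +1 → 10, wraps to 0, carry into field.
Latitude field I = 8; +1 → 9 = J.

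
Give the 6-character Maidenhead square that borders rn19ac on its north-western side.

RN09xd

Longitude subsquare a = 0; −1 → -1, wraps to 23 = x, carry into square.
Longitude square 1; −1 → 0.
Latitude subsquare c = 2; +1 → 3 = d.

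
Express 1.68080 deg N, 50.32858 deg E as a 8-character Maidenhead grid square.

LJ51dq93

Add 180° to longitude and 90° to latitude: 230.32858, 91.68080.
Field: lon ⌊230.32858/20⌋ = 11 → L; lat ⌊91.68080/10⌋ = 9 → J.
Square: lon ⌊10.32858/2⌋ = 5; lat ⌊1.68080/1⌋ = 1.
Subsquare: lon ⌊0.32858/0.0833333⌋ = 3 → d; lat ⌊0.68080/0.0416667⌋ = 16 → q.
Extended square: lon ⌊0.07858/0.00833333⌋ = 9; lat ⌊0.01413/0.00416667⌋ = 3.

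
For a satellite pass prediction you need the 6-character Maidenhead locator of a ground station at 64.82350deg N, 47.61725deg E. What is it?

LP34tt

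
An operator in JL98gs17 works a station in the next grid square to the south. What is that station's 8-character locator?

JL98gs16

Latitude extended square 7; −1 → 6.
The longitude characters are unchanged.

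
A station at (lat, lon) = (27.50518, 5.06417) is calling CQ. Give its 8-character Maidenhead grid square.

Offset from 180°W / 90°S: lon 185.06417°, lat 117.50518°.
Field: lon ⌊185.06417/20⌋ = 9 → J; lat ⌊117.50518/10⌋ = 11 → L.
Square: lon ⌊5.06417/2⌋ = 2; lat ⌊7.50518/1⌋ = 7.
Subsquare: lon ⌊1.06417/0.0833333⌋ = 12 → m; lat ⌊0.50518/0.0416667⌋ = 12 → m.
Extended square: lon ⌊0.06417/0.00833333⌋ = 7; lat ⌊0.00518/0.00416667⌋ = 1.

JL27mm71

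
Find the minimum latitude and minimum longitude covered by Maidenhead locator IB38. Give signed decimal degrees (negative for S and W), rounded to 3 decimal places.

Field I=8, B=1: +8·20° lon, +1·10° lat → SW at lon -20°, lat -80°.
Square 3, 8: +3·2° lon, +8·1° lat → SW at lon -14°, lat -72°.
latitude -72.000, longitude -14.000.

-72.000, -14.000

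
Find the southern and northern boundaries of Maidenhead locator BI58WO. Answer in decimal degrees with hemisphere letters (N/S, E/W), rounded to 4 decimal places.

Field B=1, I=8: +1·20° lon, +8·10° lat → SW at lon -160°, lat -10°.
Square 5, 8: +5·2° lon, +8·1° lat → SW at lon -150°, lat -2°.
Subsquare w=22, o=14: +22·0.0833333° lon, +14·0.0416667° lat → SW at lon -148.167°, lat -1.41667°.
Cell spans 0.0833333° lon × 0.0416667° lat.
south 1.4167° S, north 1.3750° S.

1.4167° S, 1.3750° S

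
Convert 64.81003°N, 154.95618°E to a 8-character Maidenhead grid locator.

Shift to the Maidenhead origin (180°W, 90°S): lon 334.95618, lat 154.81003.
Field (20°×10°, letters A–R): lon ⌊334.95618/20⌋ = 16 → Q; lat ⌊154.81003/10⌋ = 15 → P.
Square (2°×1°, digits 0–9): lon ⌊14.95618/2⌋ = 7; lat ⌊4.81003/1⌋ = 4.
Subsquare (5′×2.5′, letters a–x): lon ⌊0.95618/0.0833333⌋ = 11 → l; lat ⌊0.81003/0.0416667⌋ = 19 → t.
Extended square (30″×15″, digits 0–9): lon ⌊0.03951/0.00833333⌋ = 4; lat ⌊0.01836/0.00416667⌋ = 4.

QP74lt44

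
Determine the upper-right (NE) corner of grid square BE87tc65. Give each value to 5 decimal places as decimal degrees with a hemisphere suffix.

42.89167° S, 142.35833° W

Field B=1, E=4: +1·20° lon, +4·10° lat → SW at lon -160°, lat -50°.
Square 8, 7: +8·2° lon, +7·1° lat → SW at lon -144°, lat -43°.
Subsquare t=19, c=2: +19·0.0833333° lon, +2·0.0416667° lat → SW at lon -142.417°, lat -42.9167°.
Extended square 6, 5: +6·0.00833333° lon, +5·0.00416667° lat → SW at lon -142.367°, lat -42.8958°.
Cell spans 0.00833333° lon × 0.00416667° lat. NE corner is SW corner plus one full cell.
latitude 42.89167° S, longitude 142.35833° W.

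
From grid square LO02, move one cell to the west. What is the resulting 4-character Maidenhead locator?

KO92

Longitude square 0; −1 → -1, wraps to 9, carry into field.
Longitude field L = 11; −1 → 10 = K.
The latitude characters are unchanged.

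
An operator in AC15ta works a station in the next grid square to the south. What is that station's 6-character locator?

AC14tx

Latitude subsquare a = 0; −1 → -1, wraps to 23 = x, carry into square.
Latitude square 5; −1 → 4.
The longitude characters are unchanged.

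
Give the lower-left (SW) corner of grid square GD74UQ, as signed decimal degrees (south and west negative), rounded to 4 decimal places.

-55.3333, -44.3333

Field G=6, D=3: +6·20° lon, +3·10° lat → SW at lon -60°, lat -60°.
Square 7, 4: +7·2° lon, +4·1° lat → SW at lon -46°, lat -56°.
Subsquare u=20, q=16: +20·0.0833333° lon, +16·0.0416667° lat → SW at lon -44.3333°, lat -55.3333°.
latitude -55.3333, longitude -44.3333.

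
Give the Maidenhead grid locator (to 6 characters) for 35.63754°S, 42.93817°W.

Offset from 180°W / 90°S: lon 137.0618°, lat 54.3625°.
Field (20°×10°, letters A–R): lon ⌊137.0618/20⌋ = 6 → G; lat ⌊54.3625/10⌋ = 5 → F.
Square (2°×1°, digits 0–9): lon ⌊17.0618/2⌋ = 8; lat ⌊4.3625/1⌋ = 4.
Subsquare (5′×2.5′, letters a–x): lon ⌊1.0618/0.0833333⌋ = 12 → m; lat ⌊0.3625/0.0416667⌋ = 8 → i.

GF84mi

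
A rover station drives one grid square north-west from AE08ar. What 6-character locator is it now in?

Longitude subsquare a = 0; −1 → -1, wraps to 23 = x, carry into square.
Longitude square 0; −1 → -1, wraps to 9, carry into field.
Longitude field A = 0; −1 → -1, wraps to 17 = R, wrapping around the antimeridian.
Latitude subsquare r = 17; +1 → 18 = s.

RE98xs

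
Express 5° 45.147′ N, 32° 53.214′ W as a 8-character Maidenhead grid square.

HJ35ns30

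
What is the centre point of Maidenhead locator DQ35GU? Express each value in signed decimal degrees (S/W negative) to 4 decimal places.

75.8542, -113.4583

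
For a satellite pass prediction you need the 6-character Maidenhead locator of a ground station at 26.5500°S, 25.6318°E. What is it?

KG23tk

Add 180° to longitude and 90° to latitude: 205.6318, 63.4500.
Field (20°×10°, letters A–R): 205.6318/20 → 10 → K, 63.4500/10 → 6 → G; chars KG.
Square (2°×1°, digits 0–9): 5.6318/2 → 2, 3.4500/1 → 3; chars 23.
Subsquare (5′×2.5′, letters a–x): 1.6318/0.0833333 → 19 → t, 0.4500/0.0416667 → 10 → k; chars tk.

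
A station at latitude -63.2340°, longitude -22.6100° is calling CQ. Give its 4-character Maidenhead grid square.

Offset from 180°W / 90°S: lon 157.39°, lat 26.77°.
Field: lon ⌊157.39/20⌋ = 7 → H; lat ⌊26.77/10⌋ = 2 → C.
Square: lon ⌊17.39/2⌋ = 8; lat ⌊6.77/1⌋ = 6.

HC86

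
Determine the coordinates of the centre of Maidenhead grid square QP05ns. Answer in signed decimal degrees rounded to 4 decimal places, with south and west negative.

Field Q=16, P=15: +16·20° lon, +15·10° lat → SW at lon 140°, lat 60°.
Square 0, 5: +0·2° lon, +5·1° lat → SW at lon 140°, lat 65°.
Subsquare n=13, s=18: +13·0.0833333° lon, +18·0.0416667° lat → SW at lon 141.083°, lat 65.75°.
Cell spans 0.0833333° lon × 0.0416667° lat. Centre is SW corner plus half of each.
latitude 65.7708, longitude 141.1250.

65.7708, 141.1250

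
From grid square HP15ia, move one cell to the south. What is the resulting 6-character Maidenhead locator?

HP14ix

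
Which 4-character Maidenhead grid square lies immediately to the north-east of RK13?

RK24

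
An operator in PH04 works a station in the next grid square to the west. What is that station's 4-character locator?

OH94

Longitude square 0; −1 → -1, wraps to 9, carry into field.
Longitude field P = 15; −1 → 14 = O.
The latitude characters are unchanged.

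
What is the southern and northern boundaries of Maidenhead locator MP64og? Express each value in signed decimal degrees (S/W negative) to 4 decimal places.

64.2500, 64.2917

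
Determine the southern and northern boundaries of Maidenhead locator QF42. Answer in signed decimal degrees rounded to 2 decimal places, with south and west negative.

-38.00, -37.00

Field Q=16, F=5: +16·20° lon, +5·10° lat → SW at lon 140°, lat -40°.
Square 4, 2: +4·2° lon, +2·1° lat → SW at lon 148°, lat -38°.
Cell spans 2° lon × 1° lat.
south -38.00, north -37.00.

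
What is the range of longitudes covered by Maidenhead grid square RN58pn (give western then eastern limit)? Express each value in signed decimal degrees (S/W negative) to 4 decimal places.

Field R=17, N=13: +17·20° lon, +13·10° lat → SW at lon 160°, lat 40°.
Square 5, 8: +5·2° lon, +8·1° lat → SW at lon 170°, lat 48°.
Subsquare p=15, n=13: +15·0.0833333° lon, +13·0.0416667° lat → SW at lon 171.25°, lat 48.5417°.
Cell spans 0.0833333° lon × 0.0416667° lat.
west 171.2500, east 171.3333.

171.2500, 171.3333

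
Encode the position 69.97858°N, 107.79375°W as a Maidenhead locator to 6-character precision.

Add 180° to longitude and 90° to latitude: 72.2062, 159.9786.
Field: lon ⌊72.2062/20⌋ = 3 → D; lat ⌊159.9786/10⌋ = 15 → P.
Square: lon ⌊12.2062/2⌋ = 6; lat ⌊9.9786/1⌋ = 9.
Subsquare: lon ⌊0.2062/0.0833333⌋ = 2 → c; lat ⌊0.9786/0.0416667⌋ = 23 → x.

DP69cx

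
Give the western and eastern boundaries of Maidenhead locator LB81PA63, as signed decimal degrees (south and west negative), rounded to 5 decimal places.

Field L=11, B=1: +11·20° lon, +1·10° lat → SW at lon 40°, lat -80°.
Square 8, 1: +8·2° lon, +1·1° lat → SW at lon 56°, lat -79°.
Subsquare p=15, a=0: +15·0.0833333° lon, +0·0.0416667° lat → SW at lon 57.25°, lat -79°.
Extended square 6, 3: +6·0.00833333° lon, +3·0.00416667° lat → SW at lon 57.3°, lat -78.9875°.
Cell spans 0.00833333° lon × 0.00416667° lat.
west 57.30000, east 57.30833.

57.30000, 57.30833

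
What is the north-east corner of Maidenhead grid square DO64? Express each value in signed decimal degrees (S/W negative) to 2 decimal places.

55.00, -106.00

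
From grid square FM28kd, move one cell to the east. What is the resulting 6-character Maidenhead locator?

FM28ld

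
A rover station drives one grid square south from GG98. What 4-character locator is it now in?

Latitude square 8; −1 → 7.
The longitude characters are unchanged.

GG97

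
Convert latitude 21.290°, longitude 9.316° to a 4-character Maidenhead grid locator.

JL41

Offset from 180°W / 90°S: lon 189.32°, lat 111.29°.
Field: lon ⌊189.32/20⌋ = 9 → J; lat ⌊111.29/10⌋ = 11 → L.
Square: lon ⌊9.32/2⌋ = 4; lat ⌊1.29/1⌋ = 1.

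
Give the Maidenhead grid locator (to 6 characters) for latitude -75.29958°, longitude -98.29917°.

EB04uq

Add 180° to longitude and 90° to latitude: 81.7008, 14.7004.
Field: 81.7008/20 → 4 → E, 14.7004/10 → 1 → B; chars EB.
Square: 1.7008/2 → 0, 4.7004/1 → 4; chars 04.
Subsquare: 1.7008/0.0833333 → 20 → u, 0.7004/0.0416667 → 16 → q; chars uq.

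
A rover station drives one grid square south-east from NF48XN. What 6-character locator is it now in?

NF58am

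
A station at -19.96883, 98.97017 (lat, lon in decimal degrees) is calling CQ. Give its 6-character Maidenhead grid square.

Add 180° to longitude and 90° to latitude: 278.9702, 70.0312.
Field: 278.9702/20 → 13 → N, 70.0312/10 → 7 → H; chars NH.
Square: 18.9702/2 → 9, 0.0312/1 → 0; chars 90.
Subsquare: 0.9702/0.0833333 → 11 → l, 0.0312/0.0416667 → 0 → a; chars la.

NH90la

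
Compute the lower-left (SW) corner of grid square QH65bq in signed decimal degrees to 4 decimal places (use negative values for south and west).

Field Q=16, H=7: +16·20° lon, +7·10° lat → SW at lon 140°, lat -20°.
Square 6, 5: +6·2° lon, +5·1° lat → SW at lon 152°, lat -15°.
Subsquare b=1, q=16: +1·0.0833333° lon, +16·0.0416667° lat → SW at lon 152.083°, lat -14.3333°.
latitude -14.3333, longitude 152.0833.

-14.3333, 152.0833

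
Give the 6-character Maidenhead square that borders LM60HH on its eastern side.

Longitude subsquare h = 7; +1 → 8 = i.
The latitude characters are unchanged.

LM60ih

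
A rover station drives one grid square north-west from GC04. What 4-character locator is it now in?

Longitude square 0; −1 → -1, wraps to 9, carry into field.
Longitude field G = 6; −1 → 5 = F.
Latitude square 4; +1 → 5.

FC95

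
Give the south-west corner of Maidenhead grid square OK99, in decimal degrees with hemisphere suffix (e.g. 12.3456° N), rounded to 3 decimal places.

19.000° N, 118.000° E

Field O=14, K=10: +14·20° lon, +10·10° lat → SW at lon 100°, lat 10°.
Square 9, 9: +9·2° lon, +9·1° lat → SW at lon 118°, lat 19°.
latitude 19.000° N, longitude 118.000° E.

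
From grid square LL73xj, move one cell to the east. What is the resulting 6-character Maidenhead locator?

Longitude subsquare x = 23; +1 → 24, wraps to 0 = a, carry into square.
Longitude square 7; +1 → 8.
The latitude characters are unchanged.

LL83aj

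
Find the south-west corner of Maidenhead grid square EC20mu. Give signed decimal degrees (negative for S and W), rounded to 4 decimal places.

Field E=4, C=2: +4·20° lon, +2·10° lat → SW at lon -100°, lat -70°.
Square 2, 0: +2·2° lon, +0·1° lat → SW at lon -96°, lat -70°.
Subsquare m=12, u=20: +12·0.0833333° lon, +20·0.0416667° lat → SW at lon -95°, lat -69.1667°.
latitude -69.1667, longitude -95.0000.

-69.1667, -95.0000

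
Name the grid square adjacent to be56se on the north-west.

Longitude subsquare s = 18; −1 → 17 = r.
Latitude subsquare e = 4; +1 → 5 = f.

BE56rf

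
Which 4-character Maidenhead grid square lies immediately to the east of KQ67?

Longitude square 6; +1 → 7.
The latitude characters are unchanged.

KQ77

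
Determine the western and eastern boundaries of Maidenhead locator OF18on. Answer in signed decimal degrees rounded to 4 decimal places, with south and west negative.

Field O=14, F=5: +14·20° lon, +5·10° lat → SW at lon 100°, lat -40°.
Square 1, 8: +1·2° lon, +8·1° lat → SW at lon 102°, lat -32°.
Subsquare o=14, n=13: +14·0.0833333° lon, +13·0.0416667° lat → SW at lon 103.167°, lat -31.4583°.
Cell spans 0.0833333° lon × 0.0416667° lat.
west 103.1667, east 103.2500.

103.1667, 103.2500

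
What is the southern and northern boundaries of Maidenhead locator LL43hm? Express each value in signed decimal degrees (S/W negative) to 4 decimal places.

23.5000, 23.5417

Field L=11, L=11: +11·20° lon, +11·10° lat → SW at lon 40°, lat 20°.
Square 4, 3: +4·2° lon, +3·1° lat → SW at lon 48°, lat 23°.
Subsquare h=7, m=12: +7·0.0833333° lon, +12·0.0416667° lat → SW at lon 48.5833°, lat 23.5°.
Cell spans 0.0833333° lon × 0.0416667° lat.
south 23.5000, north 23.5417.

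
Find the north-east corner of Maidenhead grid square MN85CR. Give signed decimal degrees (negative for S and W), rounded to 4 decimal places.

Field M=12, N=13: +12·20° lon, +13·10° lat → SW at lon 60°, lat 40°.
Square 8, 5: +8·2° lon, +5·1° lat → SW at lon 76°, lat 45°.
Subsquare c=2, r=17: +2·0.0833333° lon, +17·0.0416667° lat → SW at lon 76.1667°, lat 45.7083°.
Cell spans 0.0833333° lon × 0.0416667° lat. NE corner is SW corner plus one full cell.
latitude 45.7500, longitude 76.2500.

45.7500, 76.2500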